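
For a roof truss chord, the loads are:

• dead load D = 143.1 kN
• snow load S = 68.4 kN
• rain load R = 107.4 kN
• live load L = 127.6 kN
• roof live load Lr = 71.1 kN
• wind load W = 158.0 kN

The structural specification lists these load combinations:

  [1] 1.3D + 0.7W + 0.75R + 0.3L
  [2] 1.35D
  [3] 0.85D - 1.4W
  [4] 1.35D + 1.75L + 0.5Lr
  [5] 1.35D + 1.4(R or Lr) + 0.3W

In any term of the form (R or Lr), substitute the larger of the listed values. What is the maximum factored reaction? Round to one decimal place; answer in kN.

452.0 kN

(R or Lr) → R = 107.4 kN.
[1] 1.3(143.1) + 0.7(158.0) + 0.75(107.4) + 0.3(127.6) = 415.5
[2] 1.35(143.1) = 193.2
[3] 0.85(143.1) - 1.4(158.0) = -99.6
[4] 1.35(143.1) + 1.75(127.6) + 0.5(71.1) = 452.0
[5] 1.35(143.1) + 1.4(107.4) + 0.3(158.0) = 390.9
Combination 4 governs: V_u = 452.0 kN.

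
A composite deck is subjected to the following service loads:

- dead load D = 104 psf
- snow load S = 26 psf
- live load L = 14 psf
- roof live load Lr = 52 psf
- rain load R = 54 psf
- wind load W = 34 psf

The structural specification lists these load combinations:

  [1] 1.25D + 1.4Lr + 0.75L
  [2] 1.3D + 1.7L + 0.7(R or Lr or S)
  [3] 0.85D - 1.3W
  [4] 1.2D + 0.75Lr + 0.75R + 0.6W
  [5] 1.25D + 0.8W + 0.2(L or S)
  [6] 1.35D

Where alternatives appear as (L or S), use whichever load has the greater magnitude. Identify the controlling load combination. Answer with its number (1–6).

(R or Lr or S) → R = 54 psf; (L or S) → S = 26 psf.
[1] 1.25(104) + 1.4(52) + 0.75(14) = 130.00 + 72.80 + 10.50 = 213.30
[2] 1.3(104) + 1.7(14) + 0.7(54) = 135.20 + 23.80 + 37.80 = 196.80
[3] 0.85(104) - 1.3(34) = 88.40 - 44.20 = 44.20
[4] 1.2(104) + 0.75(52) + 0.75(54) + 0.6(34) = 124.80 + 39.00 + 40.50 + 20.40 = 224.70
[5] 1.25(104) + 0.8(34) + 0.2(26) = 130.00 + 27.20 + 5.20 = 162.40
[6] 1.35(104) = 140.40
The largest value is 224.70 psf from combination 4.

Combination 4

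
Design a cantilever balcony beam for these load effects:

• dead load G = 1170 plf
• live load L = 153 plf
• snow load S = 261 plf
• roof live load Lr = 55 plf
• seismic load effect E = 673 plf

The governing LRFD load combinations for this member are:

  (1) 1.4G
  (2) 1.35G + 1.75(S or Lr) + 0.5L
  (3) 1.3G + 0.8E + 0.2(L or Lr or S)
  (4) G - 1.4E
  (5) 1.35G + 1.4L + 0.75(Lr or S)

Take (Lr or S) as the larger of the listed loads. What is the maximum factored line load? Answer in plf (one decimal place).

(S or Lr) → S = 261 plf; (L or Lr or S) → S = 261 plf; (Lr or S) → S = 261 plf.
(1) 1.4(1170) = 1638.0
(2) 1.35(1170) + 1.75(261) + 0.5(153) = 2112.8
(3) 1.3(1170) + 0.8(673) + 0.2(261) = 2111.6
(4) 1.0(1170) - 1.4(673) = 227.8
(5) 1.35(1170) + 1.4(153) + 0.75(261) = 1989.5
Maximum is from combination 2.

2112.8 plf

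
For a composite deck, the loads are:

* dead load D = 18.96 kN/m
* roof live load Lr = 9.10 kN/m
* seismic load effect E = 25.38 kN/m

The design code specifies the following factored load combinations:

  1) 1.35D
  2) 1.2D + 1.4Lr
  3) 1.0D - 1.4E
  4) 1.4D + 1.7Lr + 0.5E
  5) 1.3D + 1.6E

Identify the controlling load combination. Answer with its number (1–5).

1) 1.35(18.96) = 25.60
2) 1.2(18.96) + 1.4(9.10) = 22.75 + 12.74 = 35.49
3) 1.0(18.96) - 1.4(25.38) = 18.96 - 35.53 = -16.57
4) 1.4(18.96) + 1.7(9.10) + 0.5(25.38) = 26.54 + 15.47 + 12.69 = 54.70
5) 1.3(18.96) + 1.6(25.38) = 24.65 + 40.61 = 65.26
The largest value is 65.26 kN/m from combination 5.

Combination 5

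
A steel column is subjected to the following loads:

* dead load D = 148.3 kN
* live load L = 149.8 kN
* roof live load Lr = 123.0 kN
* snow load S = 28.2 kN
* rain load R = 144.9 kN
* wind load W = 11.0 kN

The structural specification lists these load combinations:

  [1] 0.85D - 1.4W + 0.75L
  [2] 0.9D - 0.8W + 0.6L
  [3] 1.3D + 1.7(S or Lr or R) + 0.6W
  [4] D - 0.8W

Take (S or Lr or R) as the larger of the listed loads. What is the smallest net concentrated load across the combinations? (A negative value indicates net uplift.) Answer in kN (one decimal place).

139.5 kN

(S or Lr or R) → R = 144.9 kN.
[1] 0.85(148.3) - 1.4(11.0) + 0.75(149.8) = 223.0
[2] 0.9(148.3) - 0.8(11.0) + 0.6(149.8) = 133.5 - 8.8 + 89.9 = 214.6
[3] 1.3(148.3) + 1.7(144.9) + 0.6(11.0) = 192.8 + 246.3 + 6.6 = 445.7
[4] 1.0(148.3) - 0.8(11.0) = 148.3 - 8.8 = 139.5
Combination 4 gives the minimum: 139.5 kN.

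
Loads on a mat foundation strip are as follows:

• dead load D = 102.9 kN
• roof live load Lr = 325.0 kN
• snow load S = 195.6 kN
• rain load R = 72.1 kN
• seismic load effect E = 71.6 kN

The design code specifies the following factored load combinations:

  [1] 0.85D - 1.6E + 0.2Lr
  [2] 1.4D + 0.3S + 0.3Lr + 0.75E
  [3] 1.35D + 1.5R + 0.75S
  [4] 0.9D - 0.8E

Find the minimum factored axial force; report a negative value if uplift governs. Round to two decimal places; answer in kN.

[1] 0.85(102.9) - 1.6(71.6) + 0.2(325.0) = 87.47 - 114.56 + 65.00 = 37.91
[2] 1.4(102.9) + 0.3(195.6) + 0.3(325.0) + 0.75(71.6) = 144.06 + 58.68 + 97.50 + 53.70 = 353.94
[3] 1.35(102.9) + 1.5(72.1) + 0.75(195.6) = 138.92 + 108.15 + 146.70 = 393.77
[4] 0.9(102.9) - 0.8(71.6) = 92.61 - 57.28 = 35.33
Combination 4 gives the minimum: 35.33 kN.

35.33 kN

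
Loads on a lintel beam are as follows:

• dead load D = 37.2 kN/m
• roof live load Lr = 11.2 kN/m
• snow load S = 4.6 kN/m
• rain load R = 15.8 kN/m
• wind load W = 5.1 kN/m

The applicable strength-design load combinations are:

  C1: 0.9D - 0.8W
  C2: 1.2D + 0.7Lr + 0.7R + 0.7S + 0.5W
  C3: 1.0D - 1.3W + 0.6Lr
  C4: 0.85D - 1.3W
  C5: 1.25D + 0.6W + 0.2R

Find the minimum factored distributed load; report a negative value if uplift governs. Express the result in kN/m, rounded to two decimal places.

24.99 kN/m

C1: 0.9(37.2) - 0.8(5.1) = 29.40
C2: 1.2(37.2) + 0.7(11.2) + 0.7(15.8) + 0.7(4.6) + 0.5(5.1) = 69.31
C3: 1.0(37.2) - 1.3(5.1) + 0.6(11.2) = 37.29
C4: 0.85(37.2) - 1.3(5.1) = 24.99
C5: 1.25(37.2) + 0.6(5.1) + 0.2(15.8) = 52.72
Combination 4 gives the minimum: 24.99 kN/m.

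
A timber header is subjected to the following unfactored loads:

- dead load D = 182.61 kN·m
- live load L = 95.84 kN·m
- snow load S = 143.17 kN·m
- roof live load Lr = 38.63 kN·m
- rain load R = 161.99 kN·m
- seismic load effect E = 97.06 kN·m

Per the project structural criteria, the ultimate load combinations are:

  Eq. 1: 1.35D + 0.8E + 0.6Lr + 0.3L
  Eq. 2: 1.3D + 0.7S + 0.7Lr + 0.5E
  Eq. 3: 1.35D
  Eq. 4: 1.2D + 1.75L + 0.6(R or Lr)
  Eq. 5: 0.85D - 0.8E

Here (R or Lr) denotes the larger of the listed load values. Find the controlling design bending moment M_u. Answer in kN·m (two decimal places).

484.05 kN·m

(R or Lr) → R = 161.99 kN·m.
Eq. 1: 1.35(182.61) + 0.8(97.06) + 0.6(38.63) + 0.3(95.84) = 246.52 + 77.65 + 23.18 + 28.75 = 376.10
Eq. 2: 1.3(182.61) + 0.7(143.17) + 0.7(38.63) + 0.5(97.06) = 237.39 + 100.22 + 27.04 + 48.53 = 413.18
Eq. 3: 1.35(182.61) = 246.52
Eq. 4: 1.2(182.61) + 1.75(95.84) + 0.6(161.99) = 484.05
Eq. 5: 0.85(182.61) - 0.8(97.06) = 155.22 - 77.65 = 77.57
The controlling combination is 4, giving 484.05 kN·m.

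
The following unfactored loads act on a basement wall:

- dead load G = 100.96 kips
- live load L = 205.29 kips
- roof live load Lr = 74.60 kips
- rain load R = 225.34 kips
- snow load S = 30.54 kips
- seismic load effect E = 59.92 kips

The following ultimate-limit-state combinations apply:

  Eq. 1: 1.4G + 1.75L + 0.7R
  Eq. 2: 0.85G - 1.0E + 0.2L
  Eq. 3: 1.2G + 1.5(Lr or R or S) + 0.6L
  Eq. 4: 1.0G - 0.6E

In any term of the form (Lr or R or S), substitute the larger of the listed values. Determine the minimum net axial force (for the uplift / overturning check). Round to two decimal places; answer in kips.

65.01 kips

(Lr or R or S) → R = 225.34 kips.
Eq. 1: 1.4(100.96) + 1.75(205.29) + 0.7(225.34) = 141.34 + 359.26 + 157.74 = 658.34
Eq. 2: 0.85(100.96) - 1.0(59.92) + 0.2(205.29) = 66.95
Eq. 3: 1.2(100.96) + 1.5(225.34) + 0.6(205.29) = 582.34
Eq. 4: 1.0(100.96) - 0.6(59.92) = 100.96 - 35.95 = 65.01
Combination 4 gives the minimum: 65.01 kips.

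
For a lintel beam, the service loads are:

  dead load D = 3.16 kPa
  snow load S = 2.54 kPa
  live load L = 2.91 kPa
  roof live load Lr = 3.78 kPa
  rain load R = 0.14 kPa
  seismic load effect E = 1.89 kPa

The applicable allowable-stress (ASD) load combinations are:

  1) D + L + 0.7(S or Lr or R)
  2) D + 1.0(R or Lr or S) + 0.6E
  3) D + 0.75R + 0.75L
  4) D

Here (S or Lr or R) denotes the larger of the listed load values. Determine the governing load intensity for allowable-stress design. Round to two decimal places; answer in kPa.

8.72 kPa

(S or Lr or R) → Lr = 3.78 kPa; (R or Lr or S) → Lr = 3.78 kPa.
1) 1.0(3.16) + 1.0(2.91) + 0.7(3.78) = 3.16 + 2.91 + 2.65 = 8.72
2) 1.0(3.16) + 1.0(3.78) + 0.6(1.89) = 3.16 + 3.78 + 1.13 = 8.07
3) 1.0(3.16) + 0.75(0.14) + 0.75(2.91) = 3.16 + 0.11 + 2.18 = 5.45
4) 1.0(3.16) = 3.16
Combination 1 governs: q = 8.72 kPa.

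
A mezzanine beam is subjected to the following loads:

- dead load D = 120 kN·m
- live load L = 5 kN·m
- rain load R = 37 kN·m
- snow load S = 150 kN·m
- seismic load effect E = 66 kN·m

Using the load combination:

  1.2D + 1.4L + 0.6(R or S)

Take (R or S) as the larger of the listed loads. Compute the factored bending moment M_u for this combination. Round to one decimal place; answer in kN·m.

(R or S) → S = 150 kN·m.
1.2(120) + 1.4(5) + 0.6(150) = 144.0 + 7.0 + 90.0 = 241.0
M_u = 241.0 kN·m.

241.0 kN·m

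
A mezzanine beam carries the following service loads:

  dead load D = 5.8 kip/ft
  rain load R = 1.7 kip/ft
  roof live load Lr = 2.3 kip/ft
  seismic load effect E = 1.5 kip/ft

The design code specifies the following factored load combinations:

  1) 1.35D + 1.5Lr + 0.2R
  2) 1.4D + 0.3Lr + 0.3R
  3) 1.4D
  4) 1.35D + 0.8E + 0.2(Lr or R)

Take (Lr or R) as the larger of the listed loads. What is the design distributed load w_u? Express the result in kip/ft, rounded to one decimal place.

(Lr or R) → Lr = 2.3 kip/ft.
1) 1.35(5.8) + 1.5(2.3) + 0.2(1.7) = 7.8 + 3.5 + 0.3 = 11.6
2) 1.4(5.8) + 0.3(2.3) + 0.3(1.7) = 8.1 + 0.7 + 0.5 = 9.3
3) 1.4(5.8) = 8.1
4) 1.35(5.8) + 0.8(1.5) + 0.2(2.3) = 7.8 + 1.2 + 0.5 = 9.5
Maximum is from combination 1.

11.6 kip/ft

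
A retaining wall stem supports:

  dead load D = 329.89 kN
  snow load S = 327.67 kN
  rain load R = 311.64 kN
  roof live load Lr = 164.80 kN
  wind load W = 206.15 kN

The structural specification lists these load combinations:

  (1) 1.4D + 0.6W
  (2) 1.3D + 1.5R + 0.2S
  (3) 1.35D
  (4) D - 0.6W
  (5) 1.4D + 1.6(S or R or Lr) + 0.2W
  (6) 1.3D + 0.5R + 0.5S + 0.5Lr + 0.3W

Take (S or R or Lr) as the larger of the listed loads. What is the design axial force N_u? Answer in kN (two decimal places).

1027.35 kN

(S or R or Lr) → S = 327.67 kN.
(1) 1.4(329.89) + 0.6(206.15) = 585.54
(2) 1.3(329.89) + 1.5(311.64) + 0.2(327.67) = 961.85
(3) 1.35(329.89) = 445.35
(4) 1.0(329.89) - 0.6(206.15) = 206.20
(5) 1.4(329.89) + 1.6(327.67) + 0.2(206.15) = 1027.35
(6) 1.3(329.89) + 0.5(311.64) + 0.5(327.67) + 0.5(164.80) + 0.3(206.15) = 892.76
The controlling combination is 5, giving 1027.35 kN.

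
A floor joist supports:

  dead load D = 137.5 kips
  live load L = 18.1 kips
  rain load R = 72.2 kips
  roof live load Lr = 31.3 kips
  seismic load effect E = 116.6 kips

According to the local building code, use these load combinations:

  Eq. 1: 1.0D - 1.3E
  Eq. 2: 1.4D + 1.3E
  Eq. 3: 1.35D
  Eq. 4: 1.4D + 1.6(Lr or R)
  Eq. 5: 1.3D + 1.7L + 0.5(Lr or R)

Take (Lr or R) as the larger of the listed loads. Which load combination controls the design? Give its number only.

Combination 2

(Lr or R) → R = 72.2 kips.
Eq. 1: 1.0(137.5) - 1.3(116.6) = 137.50 - 151.58 = -14.08
Eq. 2: 1.4(137.5) + 1.3(116.6) = 192.50 + 151.58 = 344.08
Eq. 3: 1.35(137.5) = 185.63
Eq. 4: 1.4(137.5) + 1.6(72.2) = 192.50 + 115.52 = 308.02
Eq. 5: 1.3(137.5) + 1.7(18.1) + 0.5(72.2) = 178.75 + 30.77 + 36.10 = 245.62
The largest value is 344.08 kips from combination 2.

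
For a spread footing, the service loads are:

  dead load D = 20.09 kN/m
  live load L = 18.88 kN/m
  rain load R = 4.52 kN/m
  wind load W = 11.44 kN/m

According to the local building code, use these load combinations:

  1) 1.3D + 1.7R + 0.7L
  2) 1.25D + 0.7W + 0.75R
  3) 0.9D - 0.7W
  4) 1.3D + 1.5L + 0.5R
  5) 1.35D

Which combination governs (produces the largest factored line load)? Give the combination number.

Combination 4

1) 1.3(20.09) + 1.7(4.52) + 0.7(18.88) = 26.12 + 7.68 + 13.22 = 47.02
2) 1.25(20.09) + 0.7(11.44) + 0.75(4.52) = 25.11 + 8.01 + 3.39 = 36.51
3) 0.9(20.09) - 0.7(11.44) = 18.08 - 8.01 = 10.07
4) 1.3(20.09) + 1.5(18.88) + 0.5(4.52) = 26.12 + 28.32 + 2.26 = 56.70
5) 1.35(20.09) = 27.12
The largest value is 56.70 kN/m from combination 4.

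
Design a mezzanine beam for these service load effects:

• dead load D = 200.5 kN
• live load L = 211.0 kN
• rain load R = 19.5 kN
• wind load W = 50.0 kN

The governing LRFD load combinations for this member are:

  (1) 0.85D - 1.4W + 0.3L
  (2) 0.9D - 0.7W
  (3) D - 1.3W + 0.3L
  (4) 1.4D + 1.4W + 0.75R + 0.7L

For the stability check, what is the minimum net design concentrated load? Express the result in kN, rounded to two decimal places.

145.45 kN

(1) 0.85(200.5) - 1.4(50.0) + 0.3(211.0) = 170.43 - 70.00 + 63.30 = 163.73
(2) 0.9(200.5) - 0.7(50.0) = 180.45 - 35.00 = 145.45
(3) 1.0(200.5) - 1.3(50.0) + 0.3(211.0) = 200.50 - 65.00 + 63.30 = 198.80
(4) 1.4(200.5) + 1.4(50.0) + 0.75(19.5) + 0.7(211.0) = 280.70 + 70.00 + 14.63 + 147.70 = 513.03
Combination 2 gives the minimum: 145.45 kN.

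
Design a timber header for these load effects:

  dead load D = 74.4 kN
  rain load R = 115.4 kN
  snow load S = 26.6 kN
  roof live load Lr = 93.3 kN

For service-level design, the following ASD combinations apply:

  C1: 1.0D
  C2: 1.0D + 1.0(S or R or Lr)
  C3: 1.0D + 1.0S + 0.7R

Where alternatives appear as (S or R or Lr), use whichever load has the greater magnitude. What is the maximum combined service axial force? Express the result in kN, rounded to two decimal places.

189.80 kN

(S or R or Lr) → R = 115.4 kN.
C1: 1.0(74.4) = 74.40
C2: 1.0(74.4) + 1.0(115.4) = 74.40 + 115.40 = 189.80
C3: 1.0(74.4) + 1.0(26.6) + 0.7(115.4) = 74.40 + 26.60 + 80.78 = 181.78
Combination 2 governs: N = 189.80 kN.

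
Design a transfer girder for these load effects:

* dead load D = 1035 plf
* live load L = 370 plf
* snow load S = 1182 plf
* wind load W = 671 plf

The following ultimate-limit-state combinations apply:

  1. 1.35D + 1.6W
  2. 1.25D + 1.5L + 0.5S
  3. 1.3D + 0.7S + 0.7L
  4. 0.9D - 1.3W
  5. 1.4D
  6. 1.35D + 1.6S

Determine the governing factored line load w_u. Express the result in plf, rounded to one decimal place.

1. 1.35(1035) + 1.6(671) = 1397.3 + 1073.6 = 2470.9
2. 1.25(1035) + 1.5(370) + 0.5(1182) = 1293.8 + 555.0 + 591.0 = 2439.8
3. 1.3(1035) + 0.7(1182) + 0.7(370) = 1345.5 + 827.4 + 259.0 = 2431.9
4. 0.9(1035) - 1.3(671) = 931.5 - 872.3 = 59.2
5. 1.4(1035) = 1449.0
6. 1.35(1035) + 1.6(1182) = 1397.3 + 1891.2 = 3288.5
Combination 6 governs: w_u = 3288.5 plf.

3288.5 plf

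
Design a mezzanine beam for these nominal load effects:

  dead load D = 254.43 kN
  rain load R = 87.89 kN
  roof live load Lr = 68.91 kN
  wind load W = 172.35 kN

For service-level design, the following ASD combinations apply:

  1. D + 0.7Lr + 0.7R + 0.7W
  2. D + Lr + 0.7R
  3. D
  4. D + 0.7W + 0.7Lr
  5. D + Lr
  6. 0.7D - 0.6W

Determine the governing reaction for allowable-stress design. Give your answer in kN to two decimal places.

1. 1.0(254.43) + 0.7(68.91) + 0.7(87.89) + 0.7(172.35) = 254.43 + 48.24 + 61.52 + 120.65 = 484.84
2. 1.0(254.43) + 1.0(68.91) + 0.7(87.89) = 254.43 + 68.91 + 61.52 = 384.86
3. 1.0(254.43) = 254.43
4. 1.0(254.43) + 0.7(172.35) + 0.7(68.91) = 423.31
5. 1.0(254.43) + 1.0(68.91) = 254.43 + 68.91 = 323.34
6. 0.7(254.43) - 0.6(172.35) = 178.10 - 103.41 = 74.69
Combination 1 governs: V = 484.84 kN.

484.84 kN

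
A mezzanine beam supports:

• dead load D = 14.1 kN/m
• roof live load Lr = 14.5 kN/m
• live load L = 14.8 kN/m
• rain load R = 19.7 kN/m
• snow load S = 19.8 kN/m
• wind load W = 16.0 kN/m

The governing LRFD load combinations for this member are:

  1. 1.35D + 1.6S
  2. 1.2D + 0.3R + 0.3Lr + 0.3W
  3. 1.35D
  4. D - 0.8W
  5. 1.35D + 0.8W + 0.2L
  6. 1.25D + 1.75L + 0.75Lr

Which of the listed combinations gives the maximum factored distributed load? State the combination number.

1. 1.35(14.1) + 1.6(19.8) = 19.0 + 31.7 = 50.7
2. 1.2(14.1) + 0.3(19.7) + 0.3(14.5) + 0.3(16.0) = 16.9 + 5.9 + 4.4 + 4.8 = 32.0
3. 1.35(14.1) = 19.0
4. 1.0(14.1) - 0.8(16.0) = 14.1 - 12.8 = 1.3
5. 1.35(14.1) + 0.8(16.0) + 0.2(14.8) = 19.0 + 12.8 + 3.0 = 34.8
6. 1.25(14.1) + 1.75(14.8) + 0.75(14.5) = 17.6 + 25.9 + 10.9 = 54.4
The largest value is 54.4 kN/m from combination 6.

Combination 6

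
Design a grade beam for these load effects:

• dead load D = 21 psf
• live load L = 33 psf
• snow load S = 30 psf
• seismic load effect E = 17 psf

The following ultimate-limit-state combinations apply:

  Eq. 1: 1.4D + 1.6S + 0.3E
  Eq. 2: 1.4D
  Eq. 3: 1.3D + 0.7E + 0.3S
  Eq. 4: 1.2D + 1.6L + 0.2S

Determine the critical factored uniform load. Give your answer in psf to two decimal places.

Eq. 1: 1.4(21) + 1.6(30) + 0.3(17) = 29.40 + 48.00 + 5.10 = 82.50
Eq. 2: 1.4(21) = 29.40
Eq. 3: 1.3(21) + 0.7(17) + 0.3(30) = 27.30 + 11.90 + 9.00 = 48.20
Eq. 4: 1.2(21) + 1.6(33) + 0.2(30) = 25.20 + 52.80 + 6.00 = 84.00
The controlling combination is 4, giving 84.00 psf.

84.00 psf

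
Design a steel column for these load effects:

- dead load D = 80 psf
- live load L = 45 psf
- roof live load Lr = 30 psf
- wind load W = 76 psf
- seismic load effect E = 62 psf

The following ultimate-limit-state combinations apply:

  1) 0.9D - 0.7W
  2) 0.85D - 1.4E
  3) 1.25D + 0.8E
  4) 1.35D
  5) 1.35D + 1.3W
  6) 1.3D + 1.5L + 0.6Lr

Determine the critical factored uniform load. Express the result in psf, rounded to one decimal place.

206.8 psf

1) 0.9(80) - 0.7(76) = 18.8
2) 0.85(80) - 1.4(62) = -18.8
3) 1.25(80) + 0.8(62) = 149.6
4) 1.35(80) = 108.0
5) 1.35(80) + 1.3(76) = 206.8
6) 1.3(80) + 1.5(45) + 0.6(30) = 189.5
Maximum is from combination 5.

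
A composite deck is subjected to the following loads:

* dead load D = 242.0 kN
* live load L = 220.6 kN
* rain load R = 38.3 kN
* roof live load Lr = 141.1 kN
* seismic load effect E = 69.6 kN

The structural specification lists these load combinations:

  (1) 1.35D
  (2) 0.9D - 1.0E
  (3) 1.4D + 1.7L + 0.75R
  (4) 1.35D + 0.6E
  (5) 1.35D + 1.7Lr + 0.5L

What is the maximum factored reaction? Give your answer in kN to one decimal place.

(1) 1.35(242.0) = 326.7
(2) 0.9(242.0) - 1.0(69.6) = 148.2
(3) 1.4(242.0) + 1.7(220.6) + 0.75(38.3) = 742.5
(4) 1.35(242.0) + 0.6(69.6) = 368.5
(5) 1.35(242.0) + 1.7(141.1) + 0.5(220.6) = 676.9
The controlling combination is 3, giving 742.5 kN.

742.5 kN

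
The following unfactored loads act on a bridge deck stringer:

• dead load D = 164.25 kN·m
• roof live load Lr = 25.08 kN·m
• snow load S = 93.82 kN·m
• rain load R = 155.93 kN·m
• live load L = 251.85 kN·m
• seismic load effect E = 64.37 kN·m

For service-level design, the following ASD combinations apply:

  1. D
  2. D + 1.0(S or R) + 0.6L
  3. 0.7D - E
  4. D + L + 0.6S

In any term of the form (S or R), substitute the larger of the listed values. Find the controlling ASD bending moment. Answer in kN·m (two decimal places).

472.39 kN·m

(S or R) → R = 155.93 kN·m.
1. 1.0(164.25) = 164.25
2. 1.0(164.25) + 1.0(155.93) + 0.6(251.85) = 164.25 + 155.93 + 151.11 = 471.29
3. 0.7(164.25) - 1.0(64.37) = 114.98 - 64.37 = 50.61
4. 1.0(164.25) + 1.0(251.85) + 0.6(93.82) = 164.25 + 251.85 + 56.29 = 472.39
Combination 4 governs: M = 472.39 kN·m.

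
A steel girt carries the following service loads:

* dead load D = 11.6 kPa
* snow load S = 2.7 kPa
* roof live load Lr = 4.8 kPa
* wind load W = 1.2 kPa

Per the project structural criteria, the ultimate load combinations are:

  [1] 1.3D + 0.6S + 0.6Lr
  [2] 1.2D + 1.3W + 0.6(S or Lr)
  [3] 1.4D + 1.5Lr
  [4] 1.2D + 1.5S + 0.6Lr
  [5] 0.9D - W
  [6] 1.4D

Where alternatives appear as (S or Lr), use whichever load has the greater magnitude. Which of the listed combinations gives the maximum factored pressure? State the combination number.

(S or Lr) → Lr = 4.8 kPa.
[1] 1.3(11.6) + 0.6(2.7) + 0.6(4.8) = 15.1 + 1.6 + 2.9 = 19.6
[2] 1.2(11.6) + 1.3(1.2) + 0.6(4.8) = 13.9 + 1.6 + 2.9 = 18.4
[3] 1.4(11.6) + 1.5(4.8) = 16.2 + 7.2 = 23.4
[4] 1.2(11.6) + 1.5(2.7) + 0.6(4.8) = 13.9 + 4.1 + 2.9 = 20.9
[5] 0.9(11.6) - 1.0(1.2) = 10.4 - 1.2 = 9.2
[6] 1.4(11.6) = 16.2
The largest value is 23.4 kPa from combination 3.

Combination 3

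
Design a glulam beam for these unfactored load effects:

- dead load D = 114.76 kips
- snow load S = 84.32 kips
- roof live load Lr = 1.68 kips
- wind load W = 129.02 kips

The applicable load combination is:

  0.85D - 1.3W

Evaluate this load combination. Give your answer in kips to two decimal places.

-70.18 kips

0.85(114.76) - 1.3(129.02) = 97.55 - 167.73 = -70.18
P_u = -70.18 kips.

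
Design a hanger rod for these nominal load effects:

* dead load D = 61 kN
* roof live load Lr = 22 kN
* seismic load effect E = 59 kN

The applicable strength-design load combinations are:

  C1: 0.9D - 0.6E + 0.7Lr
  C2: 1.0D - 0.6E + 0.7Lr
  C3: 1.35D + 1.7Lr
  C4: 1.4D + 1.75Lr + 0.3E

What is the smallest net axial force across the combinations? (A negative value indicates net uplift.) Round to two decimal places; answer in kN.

34.90 kN

C1: 0.9(61) - 0.6(59) + 0.7(22) = 54.90 - 35.40 + 15.40 = 34.90
C2: 1.0(61) - 0.6(59) + 0.7(22) = 61.00 - 35.40 + 15.40 = 41.00
C3: 1.35(61) + 1.7(22) = 82.35 + 37.40 = 119.75
C4: 1.4(61) + 1.75(22) + 0.3(59) = 85.40 + 38.50 + 17.70 = 141.60
Combination 1 gives the minimum: 34.90 kN.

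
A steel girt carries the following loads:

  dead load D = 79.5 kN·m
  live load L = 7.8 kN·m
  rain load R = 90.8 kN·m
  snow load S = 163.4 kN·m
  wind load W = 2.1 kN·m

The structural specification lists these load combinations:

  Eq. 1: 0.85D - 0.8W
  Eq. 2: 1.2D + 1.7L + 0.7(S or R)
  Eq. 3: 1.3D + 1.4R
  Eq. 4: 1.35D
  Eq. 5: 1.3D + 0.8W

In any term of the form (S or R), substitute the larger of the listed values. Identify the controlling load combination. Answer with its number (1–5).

Combination 3

(S or R) → S = 163.4 kN·m.
Eq. 1: 0.85(79.5) - 0.8(2.1) = 67.58 - 1.68 = 65.90
Eq. 2: 1.2(79.5) + 1.7(7.8) + 0.7(163.4) = 95.40 + 13.26 + 114.38 = 223.04
Eq. 3: 1.3(79.5) + 1.4(90.8) = 103.35 + 127.12 = 230.47
Eq. 4: 1.35(79.5) = 107.33
Eq. 5: 1.3(79.5) + 0.8(2.1) = 103.35 + 1.68 = 105.03
The largest value is 230.47 kN·m from combination 3.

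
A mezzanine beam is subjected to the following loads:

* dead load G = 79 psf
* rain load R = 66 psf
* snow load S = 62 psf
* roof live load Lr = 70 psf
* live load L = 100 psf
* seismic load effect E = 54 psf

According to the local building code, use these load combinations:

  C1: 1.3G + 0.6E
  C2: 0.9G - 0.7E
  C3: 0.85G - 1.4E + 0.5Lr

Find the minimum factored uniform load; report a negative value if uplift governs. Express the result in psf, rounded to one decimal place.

26.6 psf

C1: 1.3(79) + 0.6(54) = 102.7 + 32.4 = 135.1
C2: 0.9(79) - 0.7(54) = 71.1 - 37.8 = 33.3
C3: 0.85(79) - 1.4(54) + 0.5(70) = 67.2 - 75.6 + 35.0 = 26.6
Combination 3 gives the minimum: 26.6 psf.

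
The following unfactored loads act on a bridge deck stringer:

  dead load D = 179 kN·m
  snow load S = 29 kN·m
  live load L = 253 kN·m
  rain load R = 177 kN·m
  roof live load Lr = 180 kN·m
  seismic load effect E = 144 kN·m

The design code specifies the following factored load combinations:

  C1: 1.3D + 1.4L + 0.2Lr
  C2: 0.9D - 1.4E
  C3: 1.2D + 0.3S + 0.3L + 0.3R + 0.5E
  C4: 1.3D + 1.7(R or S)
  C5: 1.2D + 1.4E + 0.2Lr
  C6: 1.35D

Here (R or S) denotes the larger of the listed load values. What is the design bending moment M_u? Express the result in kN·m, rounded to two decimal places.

622.90 kN·m

(R or S) → R = 177 kN·m.
C1: 1.3(179) + 1.4(253) + 0.2(180) = 622.90
C2: 0.9(179) - 1.4(144) = -40.50
C3: 1.2(179) + 0.3(29) + 0.3(253) + 0.3(177) + 0.5(144) = 424.50
C4: 1.3(179) + 1.7(177) = 533.60
C5: 1.2(179) + 1.4(144) + 0.2(180) = 452.40
C6: 1.35(179) = 241.65
Maximum is from combination 1.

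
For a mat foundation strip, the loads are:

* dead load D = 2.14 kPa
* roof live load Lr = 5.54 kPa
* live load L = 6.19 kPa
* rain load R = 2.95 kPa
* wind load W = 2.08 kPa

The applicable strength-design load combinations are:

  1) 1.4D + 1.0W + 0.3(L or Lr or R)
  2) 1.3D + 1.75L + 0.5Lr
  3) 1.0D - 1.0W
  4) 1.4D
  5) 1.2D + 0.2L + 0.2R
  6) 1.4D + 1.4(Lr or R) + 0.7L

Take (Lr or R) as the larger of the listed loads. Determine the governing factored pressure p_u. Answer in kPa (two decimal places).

16.38 kPa

(L or Lr or R) → L = 6.19 kPa; (Lr or R) → Lr = 5.54 kPa.
1) 1.4(2.14) + 1.0(2.08) + 0.3(6.19) = 6.93
2) 1.3(2.14) + 1.75(6.19) + 0.5(5.54) = 16.38
3) 1.0(2.14) - 1.0(2.08) = 0.06
4) 1.4(2.14) = 3.00
5) 1.2(2.14) + 0.2(6.19) + 0.2(2.95) = 4.40
6) 1.4(2.14) + 1.4(5.54) + 0.7(6.19) = 15.09
The controlling combination is 2, giving 16.38 kPa.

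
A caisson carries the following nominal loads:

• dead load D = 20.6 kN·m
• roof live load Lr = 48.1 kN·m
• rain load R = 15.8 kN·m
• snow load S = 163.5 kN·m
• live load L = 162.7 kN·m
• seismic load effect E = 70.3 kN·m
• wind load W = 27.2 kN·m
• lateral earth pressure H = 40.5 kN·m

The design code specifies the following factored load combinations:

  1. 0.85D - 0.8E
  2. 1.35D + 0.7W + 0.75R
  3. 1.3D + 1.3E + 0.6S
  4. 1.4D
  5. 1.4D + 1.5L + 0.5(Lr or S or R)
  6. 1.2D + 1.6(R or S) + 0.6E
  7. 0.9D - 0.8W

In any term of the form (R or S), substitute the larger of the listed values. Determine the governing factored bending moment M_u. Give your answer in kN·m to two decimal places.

(Lr or S or R) → S = 163.5 kN·m; (R or S) → S = 163.5 kN·m.
1. 0.85(20.6) - 0.8(70.3) = -38.73
2. 1.35(20.6) + 0.7(27.2) + 0.75(15.8) = 58.70
3. 1.3(20.6) + 1.3(70.3) + 0.6(163.5) = 216.27
4. 1.4(20.6) = 28.84
5. 1.4(20.6) + 1.5(162.7) + 0.5(163.5) = 354.64
6. 1.2(20.6) + 1.6(163.5) + 0.6(70.3) = 328.50
7. 0.9(20.6) - 0.8(27.2) = -3.22
The controlling combination is 5, giving 354.64 kN·m.

354.64 kN·m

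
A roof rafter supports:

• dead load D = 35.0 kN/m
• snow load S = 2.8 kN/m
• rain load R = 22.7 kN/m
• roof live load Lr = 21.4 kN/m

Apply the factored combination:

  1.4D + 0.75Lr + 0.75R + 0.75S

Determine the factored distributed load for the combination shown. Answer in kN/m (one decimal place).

84.2 kN/m

1.4(35.0) + 0.75(21.4) + 0.75(22.7) + 0.75(2.8) = 49.0 + 16.1 + 17.0 + 2.1 = 84.2
w_u = 84.2 kN/m.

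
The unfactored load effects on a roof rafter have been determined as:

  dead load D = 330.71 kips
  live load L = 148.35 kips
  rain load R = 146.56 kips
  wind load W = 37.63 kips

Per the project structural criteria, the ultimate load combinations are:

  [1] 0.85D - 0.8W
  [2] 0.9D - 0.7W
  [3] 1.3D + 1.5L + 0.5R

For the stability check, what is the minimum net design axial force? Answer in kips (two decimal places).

251.00 kips

[1] 0.85(330.71) - 0.8(37.63) = 281.10 - 30.10 = 251.00
[2] 0.9(330.71) - 0.7(37.63) = 297.64 - 26.34 = 271.30
[3] 1.3(330.71) + 1.5(148.35) + 0.5(146.56) = 429.92 + 222.53 + 73.28 = 725.73
Combination 1 gives the minimum: 251.00 kips.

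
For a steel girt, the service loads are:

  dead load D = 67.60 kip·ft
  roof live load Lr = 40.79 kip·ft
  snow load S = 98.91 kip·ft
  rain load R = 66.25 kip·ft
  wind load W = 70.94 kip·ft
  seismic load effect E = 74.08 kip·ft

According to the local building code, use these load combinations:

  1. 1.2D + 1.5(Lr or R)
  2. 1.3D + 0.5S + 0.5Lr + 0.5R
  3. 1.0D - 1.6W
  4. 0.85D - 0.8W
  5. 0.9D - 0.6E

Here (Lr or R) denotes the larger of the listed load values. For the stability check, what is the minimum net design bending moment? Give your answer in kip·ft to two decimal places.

-45.90 kip·ft

(Lr or R) → R = 66.25 kip·ft.
1. 1.2(67.60) + 1.5(66.25) = 81.12 + 99.38 = 180.50
2. 1.3(67.60) + 0.5(98.91) + 0.5(40.79) + 0.5(66.25) = 190.86
3. 1.0(67.60) - 1.6(70.94) = 67.60 - 113.50 = -45.90
4. 0.85(67.60) - 0.8(70.94) = 57.46 - 56.75 = 0.71
5. 0.9(67.60) - 0.6(74.08) = 60.84 - 44.45 = 16.39
Combination 3 gives the minimum: -45.90 kip·ft.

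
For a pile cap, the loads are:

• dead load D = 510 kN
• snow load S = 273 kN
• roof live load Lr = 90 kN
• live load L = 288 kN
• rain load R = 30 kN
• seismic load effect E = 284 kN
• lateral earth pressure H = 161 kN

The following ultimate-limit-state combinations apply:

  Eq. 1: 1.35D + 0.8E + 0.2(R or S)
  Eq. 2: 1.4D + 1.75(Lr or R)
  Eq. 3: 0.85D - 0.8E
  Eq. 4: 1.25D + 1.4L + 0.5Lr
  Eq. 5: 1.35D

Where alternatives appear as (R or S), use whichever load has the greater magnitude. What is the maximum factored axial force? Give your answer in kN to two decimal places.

(R or S) → S = 273 kN; (Lr or R) → Lr = 90 kN.
Eq. 1: 1.35(510) + 0.8(284) + 0.2(273) = 970.30
Eq. 2: 1.4(510) + 1.75(90) = 871.50
Eq. 3: 0.85(510) - 0.8(284) = 206.30
Eq. 4: 1.25(510) + 1.4(288) + 0.5(90) = 1085.70
Eq. 5: 1.35(510) = 688.50
Combination 4 governs: N_u = 1085.70 kN.

1085.70 kN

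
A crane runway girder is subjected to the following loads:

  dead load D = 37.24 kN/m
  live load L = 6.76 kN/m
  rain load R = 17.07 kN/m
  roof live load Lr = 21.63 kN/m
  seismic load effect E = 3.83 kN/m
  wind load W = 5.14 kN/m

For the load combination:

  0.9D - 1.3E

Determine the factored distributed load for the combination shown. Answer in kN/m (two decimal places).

28.54 kN/m

0.9(37.24) - 1.3(3.83) = 28.54
w_u = 28.54 kN/m.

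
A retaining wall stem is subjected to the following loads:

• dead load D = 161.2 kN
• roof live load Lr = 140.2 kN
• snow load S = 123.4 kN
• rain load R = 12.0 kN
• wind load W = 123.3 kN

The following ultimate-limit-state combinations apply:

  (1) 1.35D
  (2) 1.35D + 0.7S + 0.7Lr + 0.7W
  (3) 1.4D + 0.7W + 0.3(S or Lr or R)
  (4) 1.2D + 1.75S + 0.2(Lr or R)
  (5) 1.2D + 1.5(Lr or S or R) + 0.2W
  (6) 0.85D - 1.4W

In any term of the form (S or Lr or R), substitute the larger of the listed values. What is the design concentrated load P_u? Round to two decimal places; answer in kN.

488.45 kN

(S or Lr or R) → Lr = 140.2 kN; (Lr or R) → Lr = 140.2 kN; (Lr or S or R) → Lr = 140.2 kN.
(1) 1.35(161.2) = 217.62
(2) 1.35(161.2) + 0.7(123.4) + 0.7(140.2) + 0.7(123.3) = 217.62 + 86.38 + 98.14 + 86.31 = 488.45
(3) 1.4(161.2) + 0.7(123.3) + 0.3(140.2) = 225.68 + 86.31 + 42.06 = 354.05
(4) 1.2(161.2) + 1.75(123.4) + 0.2(140.2) = 193.44 + 215.95 + 28.04 = 437.43
(5) 1.2(161.2) + 1.5(140.2) + 0.2(123.3) = 193.44 + 210.30 + 24.66 = 428.40
(6) 0.85(161.2) - 1.4(123.3) = 137.02 - 172.62 = -35.60
Combination 2 governs: P_u = 488.45 kN.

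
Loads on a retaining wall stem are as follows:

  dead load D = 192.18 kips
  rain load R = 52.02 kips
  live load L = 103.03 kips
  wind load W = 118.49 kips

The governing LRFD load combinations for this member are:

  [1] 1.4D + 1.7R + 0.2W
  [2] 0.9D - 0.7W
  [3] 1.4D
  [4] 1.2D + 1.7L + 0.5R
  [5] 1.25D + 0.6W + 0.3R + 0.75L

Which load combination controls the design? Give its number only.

[1] 1.4(192.18) + 1.7(52.02) + 0.2(118.49) = 269.05 + 88.43 + 23.70 = 381.18
[2] 0.9(192.18) - 0.7(118.49) = 172.96 - 82.94 = 90.02
[3] 1.4(192.18) = 269.05
[4] 1.2(192.18) + 1.7(103.03) + 0.5(52.02) = 230.62 + 175.15 + 26.01 = 431.78
[5] 1.25(192.18) + 0.6(118.49) + 0.3(52.02) + 0.75(103.03) = 240.23 + 71.09 + 15.61 + 77.27 = 404.20
The largest value is 431.78 kips from combination 4.

Combination 4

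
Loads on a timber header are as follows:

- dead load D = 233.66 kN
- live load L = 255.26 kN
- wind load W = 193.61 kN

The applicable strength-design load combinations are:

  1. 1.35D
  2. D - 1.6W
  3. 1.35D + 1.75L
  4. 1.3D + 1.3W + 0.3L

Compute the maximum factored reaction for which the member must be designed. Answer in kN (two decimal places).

1. 1.35(233.66) = 315.44
2. 1.0(233.66) - 1.6(193.61) = 233.66 - 309.78 = -76.12
3. 1.35(233.66) + 1.75(255.26) = 315.44 + 446.71 = 762.15
4. 1.3(233.66) + 1.3(193.61) + 0.3(255.26) = 303.76 + 251.69 + 76.58 = 632.03
The controlling combination is 3, giving 762.15 kN.

762.15 kN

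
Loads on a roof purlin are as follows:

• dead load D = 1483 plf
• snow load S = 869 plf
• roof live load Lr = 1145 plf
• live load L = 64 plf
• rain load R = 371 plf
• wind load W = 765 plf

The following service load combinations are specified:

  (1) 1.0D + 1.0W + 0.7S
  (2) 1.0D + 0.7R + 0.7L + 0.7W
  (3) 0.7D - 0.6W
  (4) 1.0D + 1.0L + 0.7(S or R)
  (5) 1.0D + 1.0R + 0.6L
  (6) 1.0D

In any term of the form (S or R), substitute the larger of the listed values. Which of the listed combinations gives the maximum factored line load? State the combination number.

Combination 1

(S or R) → S = 869 plf.
(1) 1.0(1483) + 1.0(765) + 0.7(869) = 1483.00 + 765.00 + 608.30 = 2856.30
(2) 1.0(1483) + 0.7(371) + 0.7(64) + 0.7(765) = 1483.00 + 259.70 + 44.80 + 535.50 = 2323.00
(3) 0.7(1483) - 0.6(765) = 1038.10 - 459.00 = 579.10
(4) 1.0(1483) + 1.0(64) + 0.7(869) = 1483.00 + 64.00 + 608.30 = 2155.30
(5) 1.0(1483) + 1.0(371) + 0.6(64) = 1483.00 + 371.00 + 38.40 = 1892.40
(6) 1.0(1483) = 1483.00
The largest value is 2856.30 plf from combination 1.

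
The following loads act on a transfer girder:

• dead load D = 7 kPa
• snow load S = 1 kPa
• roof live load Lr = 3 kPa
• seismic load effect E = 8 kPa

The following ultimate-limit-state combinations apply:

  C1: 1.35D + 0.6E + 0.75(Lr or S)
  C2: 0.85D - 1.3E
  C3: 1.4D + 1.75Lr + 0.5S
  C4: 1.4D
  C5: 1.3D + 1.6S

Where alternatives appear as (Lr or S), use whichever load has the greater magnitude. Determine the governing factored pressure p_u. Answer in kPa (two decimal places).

(Lr or S) → Lr = 3 kPa.
C1: 1.35(7) + 0.6(8) + 0.75(3) = 9.45 + 4.80 + 2.25 = 16.50
C2: 0.85(7) - 1.3(8) = 5.95 - 10.40 = -4.45
C3: 1.4(7) + 1.75(3) + 0.5(1) = 9.80 + 5.25 + 0.50 = 15.55
C4: 1.4(7) = 9.80
C5: 1.3(7) + 1.6(1) = 9.10 + 1.60 = 10.70
Maximum is from combination 1.

16.50 kPa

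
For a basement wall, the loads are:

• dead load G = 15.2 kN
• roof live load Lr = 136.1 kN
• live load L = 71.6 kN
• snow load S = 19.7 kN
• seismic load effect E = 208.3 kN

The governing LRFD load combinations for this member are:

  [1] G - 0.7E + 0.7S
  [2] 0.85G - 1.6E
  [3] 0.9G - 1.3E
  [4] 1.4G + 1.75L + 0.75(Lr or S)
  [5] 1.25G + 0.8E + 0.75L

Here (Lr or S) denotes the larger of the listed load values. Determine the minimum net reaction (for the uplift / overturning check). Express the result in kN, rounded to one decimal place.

(Lr or S) → Lr = 136.1 kN.
[1] 1.0(15.2) - 0.7(208.3) + 0.7(19.7) = 15.2 - 145.8 + 13.8 = -116.8
[2] 0.85(15.2) - 1.6(208.3) = 12.9 - 333.3 = -320.4
[3] 0.9(15.2) - 1.3(208.3) = 13.7 - 270.8 = -257.1
[4] 1.4(15.2) + 1.75(71.6) + 0.75(136.1) = 21.3 + 125.3 + 102.1 = 248.7
[5] 1.25(15.2) + 0.8(208.3) + 0.75(71.6) = 19.0 + 166.6 + 53.7 = 239.3
Combination 2 gives the minimum: -320.4 kN.

-320.4 kN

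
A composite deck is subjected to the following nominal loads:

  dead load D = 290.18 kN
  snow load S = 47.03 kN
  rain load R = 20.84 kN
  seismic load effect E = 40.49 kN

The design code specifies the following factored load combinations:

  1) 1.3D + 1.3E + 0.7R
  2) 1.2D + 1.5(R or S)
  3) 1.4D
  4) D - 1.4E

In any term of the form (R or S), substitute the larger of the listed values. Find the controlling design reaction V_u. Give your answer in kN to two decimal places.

444.46 kN

(R or S) → S = 47.03 kN.
1) 1.3(290.18) + 1.3(40.49) + 0.7(20.84) = 377.23 + 52.64 + 14.59 = 444.46
2) 1.2(290.18) + 1.5(47.03) = 418.76
3) 1.4(290.18) = 406.25
4) 1.0(290.18) - 1.4(40.49) = 290.18 - 56.69 = 233.49
Combination 1 governs: V_u = 444.46 kN.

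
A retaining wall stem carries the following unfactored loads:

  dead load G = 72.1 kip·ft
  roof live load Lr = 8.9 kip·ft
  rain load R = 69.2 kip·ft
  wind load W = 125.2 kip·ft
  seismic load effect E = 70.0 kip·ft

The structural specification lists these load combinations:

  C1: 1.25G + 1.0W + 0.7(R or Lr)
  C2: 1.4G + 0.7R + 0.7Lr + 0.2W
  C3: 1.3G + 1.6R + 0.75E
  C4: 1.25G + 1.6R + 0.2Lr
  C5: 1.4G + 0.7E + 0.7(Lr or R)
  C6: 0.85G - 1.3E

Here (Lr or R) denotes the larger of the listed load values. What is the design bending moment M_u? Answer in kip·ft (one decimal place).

263.8 kip·ft

(R or Lr) → R = 69.2 kip·ft; (Lr or R) → R = 69.2 kip·ft.
C1: 1.25(72.1) + 1.0(125.2) + 0.7(69.2) = 263.8
C2: 1.4(72.1) + 0.7(69.2) + 0.7(8.9) + 0.2(125.2) = 180.7
C3: 1.3(72.1) + 1.6(69.2) + 0.75(70.0) = 257.0
C4: 1.25(72.1) + 1.6(69.2) + 0.2(8.9) = 90.1 + 110.7 + 1.8 = 202.6
C5: 1.4(72.1) + 0.7(70.0) + 0.7(69.2) = 198.4
C6: 0.85(72.1) - 1.3(70.0) = 61.3 - 91.0 = -29.7
Maximum is from combination 1.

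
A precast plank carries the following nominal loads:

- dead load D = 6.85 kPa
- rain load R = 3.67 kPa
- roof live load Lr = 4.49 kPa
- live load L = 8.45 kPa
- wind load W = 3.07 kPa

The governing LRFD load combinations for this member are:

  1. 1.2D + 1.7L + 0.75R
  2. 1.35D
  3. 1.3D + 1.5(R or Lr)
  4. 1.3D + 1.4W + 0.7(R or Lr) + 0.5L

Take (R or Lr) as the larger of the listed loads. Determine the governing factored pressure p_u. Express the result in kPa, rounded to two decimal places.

25.34 kPa

(R or Lr) → Lr = 4.49 kPa.
1. 1.2(6.85) + 1.7(8.45) + 0.75(3.67) = 8.22 + 14.37 + 2.75 = 25.34
2. 1.35(6.85) = 9.25
3. 1.3(6.85) + 1.5(4.49) = 15.64
4. 1.3(6.85) + 1.4(3.07) + 0.7(4.49) + 0.5(8.45) = 20.57
Maximum is from combination 1.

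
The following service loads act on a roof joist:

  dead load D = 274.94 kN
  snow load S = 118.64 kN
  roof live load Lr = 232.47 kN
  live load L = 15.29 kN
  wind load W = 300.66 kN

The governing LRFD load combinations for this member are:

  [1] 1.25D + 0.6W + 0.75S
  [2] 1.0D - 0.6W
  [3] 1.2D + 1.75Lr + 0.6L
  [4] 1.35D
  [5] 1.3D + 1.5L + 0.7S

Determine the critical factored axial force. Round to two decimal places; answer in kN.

745.92 kN

[1] 1.25(274.94) + 0.6(300.66) + 0.75(118.64) = 613.05
[2] 1.0(274.94) - 0.6(300.66) = 274.94 - 180.40 = 94.54
[3] 1.2(274.94) + 1.75(232.47) + 0.6(15.29) = 329.93 + 406.82 + 9.17 = 745.92
[4] 1.35(274.94) = 371.17
[5] 1.3(274.94) + 1.5(15.29) + 0.7(118.64) = 357.42 + 22.94 + 83.05 = 463.41
The controlling combination is 3, giving 745.92 kN.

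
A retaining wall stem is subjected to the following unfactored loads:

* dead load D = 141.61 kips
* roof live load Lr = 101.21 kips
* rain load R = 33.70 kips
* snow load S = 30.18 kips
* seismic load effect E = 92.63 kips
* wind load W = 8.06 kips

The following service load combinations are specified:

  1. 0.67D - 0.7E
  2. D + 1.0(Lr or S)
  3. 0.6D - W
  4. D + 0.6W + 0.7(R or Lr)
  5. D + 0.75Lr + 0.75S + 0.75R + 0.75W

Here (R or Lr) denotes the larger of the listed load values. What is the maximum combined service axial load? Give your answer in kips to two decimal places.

271.47 kips

(Lr or S) → Lr = 101.21 kips; (R or Lr) → Lr = 101.21 kips.
1. 0.67(141.61) - 0.7(92.63) = 94.88 - 64.84 = 30.04
2. 1.0(141.61) + 1.0(101.21) = 141.61 + 101.21 = 242.82
3. 0.6(141.61) - 1.0(8.06) = 84.97 - 8.06 = 76.91
4. 1.0(141.61) + 0.6(8.06) + 0.7(101.21) = 217.29
5. 1.0(141.61) + 0.75(101.21) + 0.75(30.18) + 0.75(33.70) + 0.75(8.06) = 271.47
Maximum is from combination 5.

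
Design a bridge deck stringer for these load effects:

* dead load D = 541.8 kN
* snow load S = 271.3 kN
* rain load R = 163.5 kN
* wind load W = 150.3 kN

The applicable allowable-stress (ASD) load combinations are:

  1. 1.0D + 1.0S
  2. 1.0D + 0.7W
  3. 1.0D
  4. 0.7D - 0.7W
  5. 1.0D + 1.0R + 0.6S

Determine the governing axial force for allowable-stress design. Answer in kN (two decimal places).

1. 1.0(541.8) + 1.0(271.3) = 541.80 + 271.30 = 813.10
2. 1.0(541.8) + 0.7(150.3) = 541.80 + 105.21 = 647.01
3. 1.0(541.8) = 541.80
4. 0.7(541.8) - 0.7(150.3) = 379.26 - 105.21 = 274.05
5. 1.0(541.8) + 1.0(163.5) + 0.6(271.3) = 541.80 + 163.50 + 162.78 = 868.08
Maximum is from combination 5.

868.08 kN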